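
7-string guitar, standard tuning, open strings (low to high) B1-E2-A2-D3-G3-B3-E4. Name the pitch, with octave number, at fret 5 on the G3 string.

C4

The open G3 string plus 5 semitones: G–G#–A–A#–B–C.
The walk passes from B into C once, so the octave number goes from 3 to 4.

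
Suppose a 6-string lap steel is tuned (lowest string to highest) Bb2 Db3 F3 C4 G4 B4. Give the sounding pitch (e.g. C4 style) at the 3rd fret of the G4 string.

G4 is MIDI 67. Adding 3 gives 70, which is Bb4.

Bb4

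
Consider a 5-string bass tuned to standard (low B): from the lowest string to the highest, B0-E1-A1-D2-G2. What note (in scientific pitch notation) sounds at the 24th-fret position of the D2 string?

D4

D2 is MIDI 38. Adding 24 gives 62, which is D4.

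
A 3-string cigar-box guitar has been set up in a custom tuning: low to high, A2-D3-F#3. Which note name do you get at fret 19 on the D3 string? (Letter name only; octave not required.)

Each fret is one semitone, so D3 + 19 = A.

A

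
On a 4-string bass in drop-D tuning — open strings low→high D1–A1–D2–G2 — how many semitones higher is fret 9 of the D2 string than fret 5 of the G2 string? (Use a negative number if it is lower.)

D2 at fret 9 → B2 (MIDI 47); G2 at fret 5 → C3 (MIDI 48).
47 − 48 = -1, so the two pitches are 1 semitone apart.

-1 semitone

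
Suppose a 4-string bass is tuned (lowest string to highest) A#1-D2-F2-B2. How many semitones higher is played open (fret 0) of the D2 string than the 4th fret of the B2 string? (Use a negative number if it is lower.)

D2 at fret 0 → D2 (MIDI 38); B2 at fret 4 → D#3 (MIDI 51).
38 − 51 = -13, so the two pitches are 13 semitones apart.

-13 semitones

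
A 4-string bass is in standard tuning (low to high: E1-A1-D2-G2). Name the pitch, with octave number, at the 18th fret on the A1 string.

Each fret is one semitone, so A1 + 18 = D♯3.

D♯3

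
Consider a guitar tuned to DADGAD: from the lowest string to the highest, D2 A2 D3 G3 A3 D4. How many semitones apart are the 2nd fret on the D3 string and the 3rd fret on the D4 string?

13 semitones

D3 at fret 2 → E3 (MIDI 52); D4 at fret 3 → F4 (MIDI 65).
52 − 65 = -13, so the two pitches are 13 semitones apart, with F4 the higher.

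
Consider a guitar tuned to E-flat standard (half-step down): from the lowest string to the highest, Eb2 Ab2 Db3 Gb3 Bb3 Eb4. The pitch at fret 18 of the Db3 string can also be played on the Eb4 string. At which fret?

Fret 18 on Db3 is MIDI 49 + 18 = 67 (G4). On the Eb4 string (open MIDI 63), that pitch is 67 − 63 = fret 4.

4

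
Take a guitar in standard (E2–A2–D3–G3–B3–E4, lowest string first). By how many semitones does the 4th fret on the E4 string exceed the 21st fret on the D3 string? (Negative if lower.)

E4 at fret 4 → G#4 (MIDI 68); D3 at fret 21 → B4 (MIDI 71).
68 − 71 = -3, so the two pitches are 3 semitones apart.

-3 semitones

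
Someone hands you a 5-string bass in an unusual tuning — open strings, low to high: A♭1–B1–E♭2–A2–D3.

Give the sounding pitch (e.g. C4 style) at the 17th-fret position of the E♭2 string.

Each fret is one semitone, so E♭2 + 17 = A♭3.

A♭3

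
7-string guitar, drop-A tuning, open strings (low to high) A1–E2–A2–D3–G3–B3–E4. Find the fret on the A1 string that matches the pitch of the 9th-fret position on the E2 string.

16

Fret 9 on E2 is MIDI 40 + 9 = 49 (C#3). On the A1 string (open MIDI 33), that pitch is 49 − 33 = fret 16.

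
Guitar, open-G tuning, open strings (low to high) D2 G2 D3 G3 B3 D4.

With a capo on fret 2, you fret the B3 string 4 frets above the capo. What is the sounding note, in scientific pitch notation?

The capo raises the open B3 by 2 semitones to C#4; fretting 4 more gives B3 + 2 + 4 = B3 + 6 semitones = F4.

F4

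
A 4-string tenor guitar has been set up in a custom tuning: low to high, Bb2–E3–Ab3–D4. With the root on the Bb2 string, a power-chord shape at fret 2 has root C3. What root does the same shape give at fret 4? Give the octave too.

Moving from fret 2 to fret 4 shifts the root by 2 semitones.
C3 up 2 semitones is D3.

D3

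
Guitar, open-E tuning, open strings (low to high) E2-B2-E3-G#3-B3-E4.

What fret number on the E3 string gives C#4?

C#4 is 9 semitones above the open E3 (E–F–F#–G–G#–A–A#–B–C–C#), so it sits at fret 9.

9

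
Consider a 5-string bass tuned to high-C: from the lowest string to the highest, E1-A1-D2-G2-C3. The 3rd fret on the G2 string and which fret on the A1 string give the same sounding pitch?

G2 at fret 3 is G2 + 3 semitones = A#2.
The open A1 string is 10 semitones below the open G2, so the same pitch on the A1 string lies at fret 3 + 10 = 13.

13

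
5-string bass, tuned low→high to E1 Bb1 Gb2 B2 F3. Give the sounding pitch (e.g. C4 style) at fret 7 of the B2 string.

Gb3

Each fret is one semitone, so B2 + 7 = Gb3.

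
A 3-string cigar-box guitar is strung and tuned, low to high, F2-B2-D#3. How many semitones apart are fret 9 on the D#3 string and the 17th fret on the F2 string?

2 semitones

D#3 at fret 9 → C4 (MIDI 60); F2 at fret 17 → A#3 (MIDI 58).
60 − 58 = 2, so the two pitches are 2 semitones apart, with C4 the higher.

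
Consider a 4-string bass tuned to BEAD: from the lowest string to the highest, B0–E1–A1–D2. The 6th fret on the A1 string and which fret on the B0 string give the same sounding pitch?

A1 at fret 6 is A1 + 6 semitones = D#2.
The open B0 string is 10 semitones below the open A1, so the same pitch on the B0 string lies at fret 6 + 10 = 16.

16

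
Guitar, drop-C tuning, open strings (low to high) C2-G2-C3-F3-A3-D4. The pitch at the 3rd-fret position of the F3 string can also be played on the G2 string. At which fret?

13

Fret 3 on F3 is MIDI 53 + 3 = 56 (G#3). On the G2 string (open MIDI 43), that pitch is 56 − 43 = fret 13.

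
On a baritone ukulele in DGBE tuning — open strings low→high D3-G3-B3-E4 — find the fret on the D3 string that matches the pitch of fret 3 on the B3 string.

12

Fret 3 on B3 is MIDI 59 + 3 = 62 (D4). On the D3 string (open MIDI 50), that pitch is 62 − 50 = fret 12.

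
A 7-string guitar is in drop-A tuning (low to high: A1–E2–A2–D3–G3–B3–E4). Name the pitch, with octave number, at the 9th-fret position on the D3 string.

B3

Each fret is one semitone, so D3 + 9 = B3.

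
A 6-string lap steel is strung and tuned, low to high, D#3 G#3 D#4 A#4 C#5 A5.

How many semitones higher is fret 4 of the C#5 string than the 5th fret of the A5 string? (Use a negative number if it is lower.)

-9 semitones

C#5 at fret 4 → F5 (MIDI 77); A5 at fret 5 → D6 (MIDI 86).
77 − 86 = -9, so the two pitches are 9 semitones apart.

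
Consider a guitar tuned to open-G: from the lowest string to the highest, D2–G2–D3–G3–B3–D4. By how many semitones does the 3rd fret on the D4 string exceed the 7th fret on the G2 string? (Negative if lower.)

15 semitones

D4 at fret 3 → F4 (MIDI 65); G2 at fret 7 → D3 (MIDI 50).
65 − 50 = 15, so the two pitches are 15 semitones apart.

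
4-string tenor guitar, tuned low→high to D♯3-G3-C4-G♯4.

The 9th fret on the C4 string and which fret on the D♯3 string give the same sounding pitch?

C4 at fret 9 is C4 + 9 semitones = A4.
The open D♯3 string is 9 semitones below the open C4, so the same pitch on the D♯3 string lies at fret 9 + 9 = 18.

18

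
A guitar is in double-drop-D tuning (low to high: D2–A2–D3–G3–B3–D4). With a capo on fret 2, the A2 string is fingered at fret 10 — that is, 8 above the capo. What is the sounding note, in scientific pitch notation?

G3

The capo raises the open A2 by 2 semitones to B2; fretting 8 more gives A2 + 2 + 8 = A2 + 10 semitones = G3.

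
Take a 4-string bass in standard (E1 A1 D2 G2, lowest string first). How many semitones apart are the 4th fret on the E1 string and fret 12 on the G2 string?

E1 at fret 4 → G♯1 (MIDI 32); G2 at fret 12 → G3 (MIDI 55).
32 − 55 = -23, so the two pitches are 23 semitones apart, with G3 the higher.

23 semitones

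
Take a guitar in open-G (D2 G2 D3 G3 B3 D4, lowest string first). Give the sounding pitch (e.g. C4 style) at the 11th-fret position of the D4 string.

The open D4 string plus 11 semitones: D–D#–E–F–…–B–C–C#.
The walk passes from B into C once, so the octave number goes from 4 to 5.

C#5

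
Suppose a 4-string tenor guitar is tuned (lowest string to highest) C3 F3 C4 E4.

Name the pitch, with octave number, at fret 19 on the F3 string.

C5

Each fret is one semitone, so F3 + 19 = C5.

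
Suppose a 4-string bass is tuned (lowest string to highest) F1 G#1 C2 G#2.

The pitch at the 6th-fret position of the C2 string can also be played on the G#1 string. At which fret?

10

C2 at fret 6 is C2 + 6 semitones = F#2.
The open G#1 string is 4 semitones below the open C2, so the same pitch on the G#1 string lies at fret 6 + 4 = 10.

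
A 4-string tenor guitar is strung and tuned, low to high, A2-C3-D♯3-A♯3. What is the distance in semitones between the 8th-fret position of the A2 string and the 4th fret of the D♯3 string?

2 semitones

A2 at fret 8 → F3 (MIDI 53); D♯3 at fret 4 → G3 (MIDI 55).
53 − 55 = -2, so the two pitches are 2 semitones apart, with G3 the higher.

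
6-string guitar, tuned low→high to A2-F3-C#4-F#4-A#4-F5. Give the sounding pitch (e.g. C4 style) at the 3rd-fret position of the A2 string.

C3

The open A2 string plus 3 semitones: A–A#–B–C.
The walk passes from B into C once, so the octave number goes from 2 to 3.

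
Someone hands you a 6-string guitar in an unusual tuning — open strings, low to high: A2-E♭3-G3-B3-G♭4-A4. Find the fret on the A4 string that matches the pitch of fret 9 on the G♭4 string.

Fret 9 on G♭4 is MIDI 66 + 9 = 75 (E♭5). On the A4 string (open MIDI 69), that pitch is 75 − 69 = fret 6.

6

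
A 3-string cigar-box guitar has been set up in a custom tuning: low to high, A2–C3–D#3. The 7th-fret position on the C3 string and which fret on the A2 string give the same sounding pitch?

C3 at fret 7 is C3 + 7 semitones = G3.
The open A2 string is 3 semitones below the open C3, so the same pitch on the A2 string lies at fret 7 + 3 = 10.

10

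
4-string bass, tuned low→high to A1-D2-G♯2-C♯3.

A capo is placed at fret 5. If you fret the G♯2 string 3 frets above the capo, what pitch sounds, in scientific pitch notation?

The capo raises the open G♯2 by 5 semitones to C♯3; fretting 3 more gives G♯2 + 5 + 3 = G♯2 + 8 semitones = E3.

E3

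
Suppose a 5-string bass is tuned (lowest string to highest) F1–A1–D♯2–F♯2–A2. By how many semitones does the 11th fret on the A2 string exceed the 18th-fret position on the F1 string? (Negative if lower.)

A2 at fret 11 → G♯3 (MIDI 56); F1 at fret 18 → B2 (MIDI 47).
56 − 47 = 9, so the two pitches are 9 semitones apart.

9 semitones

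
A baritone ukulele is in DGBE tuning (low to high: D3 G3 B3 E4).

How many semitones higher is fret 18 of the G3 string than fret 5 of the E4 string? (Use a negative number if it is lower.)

G3 at fret 18 → C#5 (MIDI 73); E4 at fret 5 → A4 (MIDI 69).
73 − 69 = 4, so the two pitches are 4 semitones apart.

4 semitones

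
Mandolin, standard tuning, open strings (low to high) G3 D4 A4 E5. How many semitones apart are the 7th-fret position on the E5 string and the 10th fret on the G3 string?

18 semitones

E5 at fret 7 → B5 (MIDI 83); G3 at fret 10 → F4 (MIDI 65).
83 − 65 = 18, so the two pitches are 18 semitones apart, with B5 the higher.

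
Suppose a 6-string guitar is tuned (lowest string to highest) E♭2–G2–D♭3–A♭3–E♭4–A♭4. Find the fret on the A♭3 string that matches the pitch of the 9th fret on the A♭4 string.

21

Fret 9 on A♭4 is MIDI 68 + 9 = 77 (F5). On the A♭3 string (open MIDI 56), that pitch is 77 − 56 = fret 21.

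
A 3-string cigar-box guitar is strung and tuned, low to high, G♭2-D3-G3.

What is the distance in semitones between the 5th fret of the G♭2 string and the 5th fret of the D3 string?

8 semitones

G♭2 at fret 5 → B2 (MIDI 47); D3 at fret 5 → G3 (MIDI 55).
47 − 55 = -8, so the two pitches are 8 semitones apart, with G3 the higher.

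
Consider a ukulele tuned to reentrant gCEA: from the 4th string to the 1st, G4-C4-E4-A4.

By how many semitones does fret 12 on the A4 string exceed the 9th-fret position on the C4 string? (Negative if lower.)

A4 at fret 12 → A5 (MIDI 81); C4 at fret 9 → A4 (MIDI 69).
81 − 69 = 12, so the two pitches are 12 semitones apart.

12 semitones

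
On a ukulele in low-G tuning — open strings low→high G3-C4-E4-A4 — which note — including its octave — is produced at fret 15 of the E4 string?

G5

The open E4 string plus 15 semitones: E–F–F#–G–…–F–F#–G.
The walk passes from B into C once, so the octave number goes from 4 to 5.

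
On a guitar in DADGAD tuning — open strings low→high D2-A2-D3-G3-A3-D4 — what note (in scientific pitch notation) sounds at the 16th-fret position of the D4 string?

F#5

Each fret is one semitone, so D4 + 16 = F#5.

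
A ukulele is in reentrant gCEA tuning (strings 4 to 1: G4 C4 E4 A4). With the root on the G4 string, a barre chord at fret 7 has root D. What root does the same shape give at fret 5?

C

Moving from fret 7 to fret 5 shifts the root by -2 semitones.
D down 2 semitones is C.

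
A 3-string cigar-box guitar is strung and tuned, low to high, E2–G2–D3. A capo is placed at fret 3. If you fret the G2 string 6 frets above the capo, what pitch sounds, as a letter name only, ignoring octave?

The capo raises the open G2 by 3 semitones to A#2; fretting 6 more gives G2 + 3 + 6 = G2 + 9 semitones, landing on E.

E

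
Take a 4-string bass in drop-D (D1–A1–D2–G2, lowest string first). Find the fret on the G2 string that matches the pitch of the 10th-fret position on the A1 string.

Fret 10 on A1 is MIDI 33 + 10 = 43 (G2). On the G2 string (open MIDI 43), that pitch is 43 − 43 = fret 0.

0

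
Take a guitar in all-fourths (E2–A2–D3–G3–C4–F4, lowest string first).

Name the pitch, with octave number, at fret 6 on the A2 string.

A2 is MIDI 45. Adding 6 gives 51, which is D#3.
(Equivalently spelled Eb3.)

D#3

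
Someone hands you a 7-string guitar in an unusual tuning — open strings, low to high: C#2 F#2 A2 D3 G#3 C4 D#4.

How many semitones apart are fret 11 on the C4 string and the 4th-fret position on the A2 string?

C4 at fret 11 → B4 (MIDI 71); A2 at fret 4 → C#3 (MIDI 49).
71 − 49 = 22, so the two pitches are 22 semitones apart, with B4 the higher.

22 semitones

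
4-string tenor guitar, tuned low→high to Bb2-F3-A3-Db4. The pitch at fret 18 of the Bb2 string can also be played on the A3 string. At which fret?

7

Bb2 at fret 18 is Bb2 + 18 semitones = E4.
The open A3 string is 11 semitones above the open Bb2, so the same pitch on the A3 string lies at fret 18 − 11 = 7.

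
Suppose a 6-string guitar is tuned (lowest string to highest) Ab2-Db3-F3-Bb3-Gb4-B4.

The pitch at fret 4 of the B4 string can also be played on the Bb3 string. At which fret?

17

B4 at fret 4 is B4 + 4 semitones = Eb5.
The open Bb3 string is 13 semitones below the open B4, so the same pitch on the Bb3 string lies at fret 4 + 13 = 17.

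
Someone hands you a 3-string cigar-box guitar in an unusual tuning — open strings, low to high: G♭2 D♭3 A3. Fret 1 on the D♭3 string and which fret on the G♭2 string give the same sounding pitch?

Fret 1 on D♭3 is MIDI 49 + 1 = 50 (D3). On the G♭2 string (open MIDI 42), that pitch is 50 − 42 = fret 8.

8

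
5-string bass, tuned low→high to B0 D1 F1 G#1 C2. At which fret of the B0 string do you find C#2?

14

C#2 is 14 semitones above the open B0 (B–C–C#–D–…–B–C–C#), so it sits at fret 14.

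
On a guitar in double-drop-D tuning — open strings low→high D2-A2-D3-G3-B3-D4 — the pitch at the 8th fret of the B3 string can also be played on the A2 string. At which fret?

22

B3 at fret 8 is B3 + 8 semitones = G4.
The open A2 string is 14 semitones below the open B3, so the same pitch on the A2 string lies at fret 8 + 14 = 22.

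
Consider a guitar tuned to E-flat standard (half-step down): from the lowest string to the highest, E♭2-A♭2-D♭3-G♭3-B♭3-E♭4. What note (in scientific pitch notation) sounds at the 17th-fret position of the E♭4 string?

The open E♭4 string plus 17 semitones: Eb–E–F–Gb–…–Gb–G–Ab.
The walk passes from B into C once, so the octave number goes from 4 to 5.
(Equivalently spelled G♯5.)

A♭5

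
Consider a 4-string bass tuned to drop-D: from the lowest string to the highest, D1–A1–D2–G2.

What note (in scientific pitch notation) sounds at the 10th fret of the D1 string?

C2

D1 is MIDI 26. Adding 10 gives 36, which is C2.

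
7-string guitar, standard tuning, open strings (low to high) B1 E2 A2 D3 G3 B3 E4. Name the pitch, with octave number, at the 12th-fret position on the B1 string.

B2

The open B1 string plus 12 semitones: B–C–C#–D–…–A–A#–B.
The walk passes from B into C once, so the octave number goes from 1 to 2.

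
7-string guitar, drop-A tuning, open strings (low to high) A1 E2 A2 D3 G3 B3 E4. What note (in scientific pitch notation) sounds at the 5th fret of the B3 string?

B3 is MIDI 59. Adding 5 gives 64, which is E4.

E4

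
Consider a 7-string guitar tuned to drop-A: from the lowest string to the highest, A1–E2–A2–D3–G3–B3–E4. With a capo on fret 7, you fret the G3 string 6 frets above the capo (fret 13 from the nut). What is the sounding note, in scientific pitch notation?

G#4

The capo raises the open G3 by 7 semitones to D4; fretting 6 more gives G3 + 7 + 6 = G3 + 13 semitones = G#4.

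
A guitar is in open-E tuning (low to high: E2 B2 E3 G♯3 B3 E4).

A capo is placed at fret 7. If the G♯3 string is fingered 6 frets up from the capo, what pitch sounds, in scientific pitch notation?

The capo raises the open G♯3 by 7 semitones to D♯4; fretting 6 more gives G♯3 + 7 + 6 = G♯3 + 13 semitones = A4.

A4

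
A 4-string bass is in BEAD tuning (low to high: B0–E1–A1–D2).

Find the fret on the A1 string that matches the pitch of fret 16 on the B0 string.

B0 at fret 16 is B0 + 16 semitones = D#2.
The open A1 string is 10 semitones above the open B0, so the same pitch on the A1 string lies at fret 16 − 10 = 6.

6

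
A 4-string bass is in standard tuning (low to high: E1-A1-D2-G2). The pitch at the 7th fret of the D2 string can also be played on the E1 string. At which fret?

D2 at fret 7 is D2 + 7 semitones = A2.
The open E1 string is 10 semitones below the open D2, so the same pitch on the E1 string lies at fret 7 + 10 = 17.

17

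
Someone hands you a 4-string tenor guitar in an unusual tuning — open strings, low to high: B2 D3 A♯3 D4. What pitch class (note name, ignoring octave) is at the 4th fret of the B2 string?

D♯

B2 is MIDI 47. Adding 4 gives 51; 51 mod 12 = 3, i.e. D♯.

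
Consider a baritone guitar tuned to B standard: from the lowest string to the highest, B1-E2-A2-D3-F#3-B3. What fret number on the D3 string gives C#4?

C#4 is 11 semitones above the open D3 (D–D#–E–F–…–B–C–C#), so it sits at fret 11.

11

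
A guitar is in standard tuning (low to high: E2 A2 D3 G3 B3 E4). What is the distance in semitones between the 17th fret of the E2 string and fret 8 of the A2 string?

4 semitones

E2 at fret 17 → A3 (MIDI 57); A2 at fret 8 → F3 (MIDI 53).
57 − 53 = 4, so the two pitches are 4 semitones apart, with A3 the higher.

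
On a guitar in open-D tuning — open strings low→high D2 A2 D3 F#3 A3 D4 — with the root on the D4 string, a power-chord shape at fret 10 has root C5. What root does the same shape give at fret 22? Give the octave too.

Moving from fret 10 to fret 22 shifts the root by 12 semitones.
C5 up 12 semitones is C6.

C6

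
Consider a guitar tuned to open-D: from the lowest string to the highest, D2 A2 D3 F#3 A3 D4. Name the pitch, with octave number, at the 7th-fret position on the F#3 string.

C#4

Each fret is one semitone, so F#3 + 7 = C#4.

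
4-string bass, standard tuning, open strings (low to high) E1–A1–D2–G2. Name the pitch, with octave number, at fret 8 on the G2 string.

D♯3

G2 is MIDI 43. Adding 8 gives 51, which is D♯3.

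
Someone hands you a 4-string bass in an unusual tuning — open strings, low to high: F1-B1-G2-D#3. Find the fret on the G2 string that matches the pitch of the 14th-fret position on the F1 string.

F1 at fret 14 is F1 + 14 semitones = G2.
The open G2 string is 14 semitones above the open F1, so the same pitch on the G2 string lies at fret 14 − 14 = 0.

0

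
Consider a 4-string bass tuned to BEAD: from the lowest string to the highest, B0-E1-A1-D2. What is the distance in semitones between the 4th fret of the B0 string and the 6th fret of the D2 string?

B0 at fret 4 → D#1 (MIDI 27); D2 at fret 6 → G#2 (MIDI 44).
27 − 44 = -17, so the two pitches are 17 semitones apart, with G#2 the higher.

17 semitones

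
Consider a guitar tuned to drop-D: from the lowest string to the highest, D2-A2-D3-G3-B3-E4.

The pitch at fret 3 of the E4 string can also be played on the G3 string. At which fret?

E4 at fret 3 is E4 + 3 semitones = G4.
The open G3 string is 9 semitones below the open E4, so the same pitch on the G3 string lies at fret 3 + 9 = 12.

12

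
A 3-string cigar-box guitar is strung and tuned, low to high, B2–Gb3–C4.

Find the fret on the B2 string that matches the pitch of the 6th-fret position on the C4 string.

19

C4 at fret 6 is C4 + 6 semitones = Gb4.
The open B2 string is 13 semitones below the open C4, so the same pitch on the B2 string lies at fret 6 + 13 = 19.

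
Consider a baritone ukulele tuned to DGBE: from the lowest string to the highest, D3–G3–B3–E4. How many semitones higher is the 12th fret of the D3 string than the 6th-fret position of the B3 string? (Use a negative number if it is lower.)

D3 at fret 12 → D4 (MIDI 62); B3 at fret 6 → F4 (MIDI 65).
62 − 65 = -3, so the two pitches are 3 semitones apart.

-3 semitones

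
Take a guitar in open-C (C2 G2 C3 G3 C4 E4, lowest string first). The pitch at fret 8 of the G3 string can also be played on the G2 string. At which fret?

G3 at fret 8 is G3 + 8 semitones = D#4.
The open G2 string is 12 semitones below the open G3, so the same pitch on the G2 string lies at fret 8 + 12 = 20.

20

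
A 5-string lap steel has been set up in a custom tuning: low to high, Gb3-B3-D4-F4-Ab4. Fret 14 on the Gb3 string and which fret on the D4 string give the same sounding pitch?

Fret 14 on Gb3 is MIDI 54 + 14 = 68 (Ab4). On the D4 string (open MIDI 62), that pitch is 68 − 62 = fret 6.

6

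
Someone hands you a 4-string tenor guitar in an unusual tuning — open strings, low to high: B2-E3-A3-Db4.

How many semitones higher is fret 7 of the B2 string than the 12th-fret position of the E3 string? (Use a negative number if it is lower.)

-10 semitones

B2 at fret 7 → Gb3 (MIDI 54); E3 at fret 12 → E4 (MIDI 64).
54 − 64 = -10, so the two pitches are 10 semitones apart.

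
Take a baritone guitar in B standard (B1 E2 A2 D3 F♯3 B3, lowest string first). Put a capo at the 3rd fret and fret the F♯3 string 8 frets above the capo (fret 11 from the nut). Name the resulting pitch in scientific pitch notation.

F4

The capo raises the open F♯3 by 3 semitones to A3; fretting 8 more gives F♯3 + 3 + 8 = F♯3 + 11 semitones = F4.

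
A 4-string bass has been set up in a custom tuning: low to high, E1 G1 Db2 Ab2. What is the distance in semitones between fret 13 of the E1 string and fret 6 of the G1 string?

4 semitones

E1 at fret 13 → F2 (MIDI 41); G1 at fret 6 → Db2 (MIDI 37).
41 − 37 = 4, so the two pitches are 4 semitones apart, with F2 the higher.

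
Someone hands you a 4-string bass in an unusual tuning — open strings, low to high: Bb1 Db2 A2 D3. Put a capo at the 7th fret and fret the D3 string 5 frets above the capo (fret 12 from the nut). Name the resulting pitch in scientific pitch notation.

D4

The capo raises the open D3 by 7 semitones to A3; fretting 5 more gives D3 + 7 + 5 = D3 + 12 semitones = D4.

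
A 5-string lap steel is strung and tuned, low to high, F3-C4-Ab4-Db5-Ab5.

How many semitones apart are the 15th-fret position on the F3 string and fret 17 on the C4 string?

F3 at fret 15 → Ab4 (MIDI 68); C4 at fret 17 → F5 (MIDI 77).
68 − 77 = -9, so the two pitches are 9 semitones apart, with F5 the higher.

9 semitones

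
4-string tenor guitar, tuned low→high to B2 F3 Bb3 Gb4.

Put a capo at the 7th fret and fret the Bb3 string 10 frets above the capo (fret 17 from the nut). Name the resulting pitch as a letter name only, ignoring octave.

The capo raises the open Bb3 by 7 semitones to F4; fretting 10 more gives Bb3 + 7 + 10 = Bb3 + 17 semitones, landing on Eb.

Eb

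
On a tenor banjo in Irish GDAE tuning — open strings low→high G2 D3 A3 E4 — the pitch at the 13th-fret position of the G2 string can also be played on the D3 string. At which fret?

Fret 13 on G2 is MIDI 43 + 13 = 56 (G♯3). On the D3 string (open MIDI 50), that pitch is 56 − 50 = fret 6.

6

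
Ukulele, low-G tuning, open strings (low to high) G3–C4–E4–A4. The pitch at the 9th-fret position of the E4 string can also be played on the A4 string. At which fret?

4

E4 at fret 9 is E4 + 9 semitones = C♯5.
The open A4 string is 5 semitones above the open E4, so the same pitch on the A4 string lies at fret 9 − 5 = 4.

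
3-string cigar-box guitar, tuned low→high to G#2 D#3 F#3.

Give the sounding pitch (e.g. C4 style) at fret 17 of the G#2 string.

C#4

Each fret is one semitone, so G#2 + 17 = C#4.
(Equivalently spelled Db4.)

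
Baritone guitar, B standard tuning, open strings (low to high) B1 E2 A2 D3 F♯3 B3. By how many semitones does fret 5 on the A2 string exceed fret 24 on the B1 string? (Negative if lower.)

-9 semitones

A2 at fret 5 → D3 (MIDI 50); B1 at fret 24 → B3 (MIDI 59).
50 − 59 = -9, so the two pitches are 9 semitones apart.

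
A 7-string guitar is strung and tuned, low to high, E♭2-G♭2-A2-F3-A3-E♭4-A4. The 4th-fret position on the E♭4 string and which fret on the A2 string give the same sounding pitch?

E♭4 at fret 4 is E♭4 + 4 semitones = G4.
The open A2 string is 18 semitones below the open E♭4, so the same pitch on the A2 string lies at fret 4 + 18 = 22.

22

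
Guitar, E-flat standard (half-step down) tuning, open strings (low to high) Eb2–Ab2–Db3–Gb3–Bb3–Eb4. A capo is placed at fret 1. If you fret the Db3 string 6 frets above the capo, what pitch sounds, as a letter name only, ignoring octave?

The capo raises the open Db3 by 1 semitone to D3; fretting 6 more gives Db3 + 1 + 6 = Db3 + 7 semitones, landing on Ab.

Ab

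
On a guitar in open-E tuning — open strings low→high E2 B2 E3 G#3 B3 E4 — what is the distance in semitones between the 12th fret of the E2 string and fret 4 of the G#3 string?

E2 at fret 12 → E3 (MIDI 52); G#3 at fret 4 → C4 (MIDI 60).
52 − 60 = -8, so the two pitches are 8 semitones apart, with C4 the higher.

8 semitones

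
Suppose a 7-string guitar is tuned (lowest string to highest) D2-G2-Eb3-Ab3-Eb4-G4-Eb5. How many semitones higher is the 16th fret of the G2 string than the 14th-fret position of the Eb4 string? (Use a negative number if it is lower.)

-18 semitones

G2 at fret 16 → B3 (MIDI 59); Eb4 at fret 14 → F5 (MIDI 77).
59 − 77 = -18, so the two pitches are 18 semitones apart.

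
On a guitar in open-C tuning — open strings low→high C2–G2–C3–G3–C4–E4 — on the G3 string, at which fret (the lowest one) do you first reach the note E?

From G3, count semitones up the chromatic scale until reaching E: G–G#–A–A#–B–C–C#–D–D#–E — 9 steps.

9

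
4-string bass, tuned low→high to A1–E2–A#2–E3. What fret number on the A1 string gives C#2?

C#2 is 4 semitones above the open A1 (A–A#–B–C–C#), so it sits at fret 4.

4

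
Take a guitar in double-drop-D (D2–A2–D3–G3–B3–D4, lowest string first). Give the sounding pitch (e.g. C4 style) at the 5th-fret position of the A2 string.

The open A2 string plus 5 semitones: A–A#–B–C–C#–D.
The walk passes from B into C once, so the octave number goes from 2 to 3.

D3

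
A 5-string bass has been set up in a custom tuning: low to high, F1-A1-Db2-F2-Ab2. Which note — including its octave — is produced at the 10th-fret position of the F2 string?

The open F2 string plus 10 semitones: F–Gb–G–Ab–…–Db–D–Eb.
The walk passes from B into C once, so the octave number goes from 2 to 3.
(Equivalently spelled D#3.)

Eb3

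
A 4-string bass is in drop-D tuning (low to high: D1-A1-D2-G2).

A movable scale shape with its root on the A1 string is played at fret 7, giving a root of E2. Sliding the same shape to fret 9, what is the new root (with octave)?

F♯2

Moving from fret 7 to fret 9 shifts the root by 2 semitones.
E2 up 2 semitones is F♯2.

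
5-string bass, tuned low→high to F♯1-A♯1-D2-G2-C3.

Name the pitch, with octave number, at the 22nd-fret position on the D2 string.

C4

The open D2 string plus 22 semitones: D–D#–E–F–…–A#–B–C.
The walk passes from B into C 2 times, so the octave number goes from 2 to 4.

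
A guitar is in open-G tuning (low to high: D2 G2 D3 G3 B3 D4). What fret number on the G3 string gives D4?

D4 is 7 semitones above the open G3 (G–G#–A–A#–B–C–C#–D), so it sits at fret 7.

7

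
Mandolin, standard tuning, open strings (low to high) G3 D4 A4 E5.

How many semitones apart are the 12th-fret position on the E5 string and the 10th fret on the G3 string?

23 semitones

E5 at fret 12 → E6 (MIDI 88); G3 at fret 10 → F4 (MIDI 65).
88 − 65 = 23, so the two pitches are 23 semitones apart, with E6 the higher.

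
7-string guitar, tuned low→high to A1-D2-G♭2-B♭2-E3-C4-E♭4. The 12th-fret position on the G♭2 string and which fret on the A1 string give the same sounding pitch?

21

Fret 12 on G♭2 is MIDI 42 + 12 = 54 (G♭3). On the A1 string (open MIDI 33), that pitch is 54 − 33 = fret 21.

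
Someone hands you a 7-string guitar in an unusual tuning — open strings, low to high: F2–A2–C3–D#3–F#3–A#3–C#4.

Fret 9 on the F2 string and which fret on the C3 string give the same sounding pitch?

F2 at fret 9 is F2 + 9 semitones = D3.
The open C3 string is 7 semitones above the open F2, so the same pitch on the C3 string lies at fret 9 − 7 = 2.

2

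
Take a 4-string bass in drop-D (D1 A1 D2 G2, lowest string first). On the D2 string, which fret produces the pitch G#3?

18

G#3 is 18 semitones above the open D2 (D–D#–E–F–…–F#–G–G#), so it sits at fret 18.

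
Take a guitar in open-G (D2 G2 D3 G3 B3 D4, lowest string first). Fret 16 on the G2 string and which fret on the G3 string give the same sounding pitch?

G2 at fret 16 is G2 + 16 semitones = B3.
The open G3 string is 12 semitones above the open G2, so the same pitch on the G3 string lies at fret 16 − 12 = 4.

4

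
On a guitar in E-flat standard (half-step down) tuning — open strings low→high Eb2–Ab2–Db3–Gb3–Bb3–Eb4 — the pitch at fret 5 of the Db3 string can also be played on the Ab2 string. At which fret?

10

Db3 at fret 5 is Db3 + 5 semitones = Gb3.
The open Ab2 string is 5 semitones below the open Db3, so the same pitch on the Ab2 string lies at fret 5 + 5 = 10.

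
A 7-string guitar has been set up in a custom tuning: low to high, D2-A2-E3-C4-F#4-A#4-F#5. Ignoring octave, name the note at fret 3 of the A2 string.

C

Each fret is one semitone, so A2 + 3 = C.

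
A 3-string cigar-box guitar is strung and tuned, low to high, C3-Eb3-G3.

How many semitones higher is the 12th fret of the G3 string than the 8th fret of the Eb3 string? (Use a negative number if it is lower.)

8 semitones

G3 at fret 12 → G4 (MIDI 67); Eb3 at fret 8 → B3 (MIDI 59).
67 − 59 = 8, so the two pitches are 8 semitones apart.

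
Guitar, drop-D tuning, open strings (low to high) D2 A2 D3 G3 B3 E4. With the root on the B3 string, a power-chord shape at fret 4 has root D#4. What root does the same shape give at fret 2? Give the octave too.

C#4

Moving from fret 4 to fret 2 shifts the root by -2 semitones.
D#4 down 2 semitones is C#4.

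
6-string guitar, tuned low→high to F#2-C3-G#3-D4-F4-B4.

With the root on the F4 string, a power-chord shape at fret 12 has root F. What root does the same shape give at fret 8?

C#

Moving from fret 12 to fret 8 shifts the root by -4 semitones.
F down 4 semitones is C#.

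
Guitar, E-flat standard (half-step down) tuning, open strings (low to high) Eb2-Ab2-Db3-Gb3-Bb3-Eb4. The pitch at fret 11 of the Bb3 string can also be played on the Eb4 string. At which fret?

Fret 11 on Bb3 is MIDI 58 + 11 = 69 (A4). On the Eb4 string (open MIDI 63), that pitch is 69 − 63 = fret 6.

6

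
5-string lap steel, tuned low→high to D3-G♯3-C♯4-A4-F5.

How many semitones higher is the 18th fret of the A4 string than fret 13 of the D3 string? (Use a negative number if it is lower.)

A4 at fret 18 → D♯6 (MIDI 87); D3 at fret 13 → D♯4 (MIDI 63).
87 − 63 = 24, so the two pitches are 24 semitones apart.

24 semitones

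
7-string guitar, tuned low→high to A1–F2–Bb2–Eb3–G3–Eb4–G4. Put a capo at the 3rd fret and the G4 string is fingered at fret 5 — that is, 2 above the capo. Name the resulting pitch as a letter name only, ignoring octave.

C

The capo raises the open G4 by 3 semitones to Bb4; fretting 2 more gives G4 + 3 + 2 = G4 + 5 semitones, landing on C.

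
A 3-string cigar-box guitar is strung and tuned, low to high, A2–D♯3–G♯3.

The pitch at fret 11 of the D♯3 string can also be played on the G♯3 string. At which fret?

6

Fret 11 on D♯3 is MIDI 51 + 11 = 62 (D4). On the G♯3 string (open MIDI 56), that pitch is 62 − 56 = fret 6.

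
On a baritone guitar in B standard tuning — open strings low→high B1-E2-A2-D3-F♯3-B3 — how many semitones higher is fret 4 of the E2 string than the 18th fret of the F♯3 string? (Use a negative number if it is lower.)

-28 semitones

E2 at fret 4 → G♯2 (MIDI 44); F♯3 at fret 18 → C5 (MIDI 72).
44 − 72 = -28, so the two pitches are 28 semitones apart.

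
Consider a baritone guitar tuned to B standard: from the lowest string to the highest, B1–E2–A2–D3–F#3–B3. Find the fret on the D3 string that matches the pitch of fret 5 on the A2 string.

0

Fret 5 on A2 is MIDI 45 + 5 = 50 (D3). On the D3 string (open MIDI 50), that pitch is 50 − 50 = fret 0.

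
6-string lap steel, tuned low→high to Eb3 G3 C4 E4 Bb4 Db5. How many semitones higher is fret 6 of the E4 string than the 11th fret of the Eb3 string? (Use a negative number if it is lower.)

E4 at fret 6 → Bb4 (MIDI 70); Eb3 at fret 11 → D4 (MIDI 62).
70 − 62 = 8, so the two pitches are 8 semitones apart.

8 semitones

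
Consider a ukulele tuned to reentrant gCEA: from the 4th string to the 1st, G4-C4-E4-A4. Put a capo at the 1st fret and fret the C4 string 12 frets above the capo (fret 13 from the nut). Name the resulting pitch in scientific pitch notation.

C#5

The capo raises the open C4 by 1 semitone to C#4; fretting 12 more gives C4 + 1 + 12 = C4 + 13 semitones = C#5.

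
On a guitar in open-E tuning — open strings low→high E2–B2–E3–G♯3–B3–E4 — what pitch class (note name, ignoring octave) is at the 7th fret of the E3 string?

E3 is MIDI 52. Adding 7 gives 59; 59 mod 12 = 11, i.e. B.

B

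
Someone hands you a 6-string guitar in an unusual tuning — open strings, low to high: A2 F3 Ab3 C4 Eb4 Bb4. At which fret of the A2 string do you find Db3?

4

Db3 is 4 semitones above the open A2 (A–Bb–B–C–Db), so it sits at fret 4.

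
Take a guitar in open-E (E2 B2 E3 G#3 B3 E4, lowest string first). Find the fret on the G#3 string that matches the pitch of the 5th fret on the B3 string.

8

Fret 5 on B3 is MIDI 59 + 5 = 64 (E4). On the G#3 string (open MIDI 56), that pitch is 64 − 56 = fret 8.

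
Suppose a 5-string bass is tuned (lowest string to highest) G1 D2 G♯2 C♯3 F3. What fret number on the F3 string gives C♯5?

C♯5 is 20 semitones above the open F3 (F–F#–G–G#–…–B–C–C#), so it sits at fret 20.

20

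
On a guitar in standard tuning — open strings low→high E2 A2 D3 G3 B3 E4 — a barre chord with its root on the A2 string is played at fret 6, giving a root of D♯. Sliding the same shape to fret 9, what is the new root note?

F♯

Moving from fret 6 to fret 9 shifts the root by 3 semitones.
D♯ up 3 semitones is F♯.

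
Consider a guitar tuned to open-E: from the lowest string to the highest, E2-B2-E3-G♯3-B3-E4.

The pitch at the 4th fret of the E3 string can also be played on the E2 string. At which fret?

16

E3 at fret 4 is E3 + 4 semitones = G♯3.
The open E2 string is 12 semitones below the open E3, so the same pitch on the E2 string lies at fret 4 + 12 = 16.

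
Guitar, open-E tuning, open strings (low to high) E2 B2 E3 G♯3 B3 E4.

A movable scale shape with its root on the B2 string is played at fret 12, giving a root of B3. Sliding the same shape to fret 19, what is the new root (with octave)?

F♯4

Moving from fret 12 to fret 19 shifts the root by 7 semitones.
B3 up 7 semitones is F♯4.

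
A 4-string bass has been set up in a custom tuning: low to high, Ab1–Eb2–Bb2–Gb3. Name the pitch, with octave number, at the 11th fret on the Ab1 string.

G2

The open Ab1 string plus 11 semitones: Ab–A–Bb–B–…–F–Gb–G.
The walk passes from B into C once, so the octave number goes from 1 to 2.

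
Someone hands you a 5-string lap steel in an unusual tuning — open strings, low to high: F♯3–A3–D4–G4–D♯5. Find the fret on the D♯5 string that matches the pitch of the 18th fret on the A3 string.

A3 at fret 18 is A3 + 18 semitones = D♯5.
The open D♯5 string is 18 semitones above the open A3, so the same pitch on the D♯5 string lies at fret 18 − 18 = 0.

0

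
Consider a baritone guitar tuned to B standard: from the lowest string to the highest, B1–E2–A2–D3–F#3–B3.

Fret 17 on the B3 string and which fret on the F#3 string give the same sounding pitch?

22

Fret 17 on B3 is MIDI 59 + 17 = 76 (E5). On the F#3 string (open MIDI 54), that pitch is 76 − 54 = fret 22.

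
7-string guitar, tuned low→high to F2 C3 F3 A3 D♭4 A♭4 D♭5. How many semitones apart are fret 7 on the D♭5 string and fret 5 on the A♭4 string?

D♭5 at fret 7 → A♭5 (MIDI 80); A♭4 at fret 5 → D♭5 (MIDI 73).
80 − 73 = 7, so the two pitches are 7 semitones apart, with A♭5 the higher.

7 semitones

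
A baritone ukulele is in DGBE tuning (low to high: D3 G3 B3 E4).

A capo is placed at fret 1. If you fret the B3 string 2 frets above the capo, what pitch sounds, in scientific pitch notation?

D4

The capo raises the open B3 by 1 semitone to C4; fretting 2 more gives B3 + 1 + 2 = B3 + 3 semitones = D4.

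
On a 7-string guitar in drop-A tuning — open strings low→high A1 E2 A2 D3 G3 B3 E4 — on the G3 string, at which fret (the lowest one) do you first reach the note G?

From G3, count semitones up the chromatic scale until reaching G: G — 0 steps.

0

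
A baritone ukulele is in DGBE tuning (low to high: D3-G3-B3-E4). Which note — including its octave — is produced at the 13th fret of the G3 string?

Each fret is one semitone, so G3 + 13 = G♯4.

G♯4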